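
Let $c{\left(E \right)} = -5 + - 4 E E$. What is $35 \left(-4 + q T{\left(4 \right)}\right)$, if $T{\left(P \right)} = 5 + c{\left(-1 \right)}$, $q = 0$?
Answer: $-140$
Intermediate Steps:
$c{\left(E \right)} = -5 - 4 E^{2}$
$T{\left(P \right)} = -4$ ($T{\left(P \right)} = 5 - \left(5 + 4 \left(-1\right)^{2}\right) = 5 - 9 = -4$)
$35 \left(-4 + q T{\left(4 \right)}\right) = 35 \left(-4 + 0 \left(-4\right)\right) = 35 \left(-4 + 0\right) = 35 \left(-4\right) = -140$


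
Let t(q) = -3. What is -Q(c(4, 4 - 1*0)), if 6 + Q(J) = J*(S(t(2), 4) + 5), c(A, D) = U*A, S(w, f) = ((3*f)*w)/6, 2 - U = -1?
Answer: 18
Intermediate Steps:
U = 3 (U = 2 - 1*(-1) = 2 + 1 = 3)
S(w, f) = f*w/2 (S(w, f) = (3*f*w)*(⅙) = f*w/2)
c(A, D) = 3*A
Q(J) = -6 - J (Q(J) = -6 + J*((½)*4*(-3) + 5) = -6 + J*(-6 + 5) = -6 + J*(-1) = -6 - J)
-Q(c(4, 4 - 1*0)) = -(-6 - 3*4) = -(-6 - 1*12) = -(-6 - 12) = -1*(-18) = 18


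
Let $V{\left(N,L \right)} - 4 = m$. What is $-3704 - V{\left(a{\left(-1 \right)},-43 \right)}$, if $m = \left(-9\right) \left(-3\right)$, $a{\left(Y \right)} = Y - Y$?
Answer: $-3735$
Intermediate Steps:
$a{\left(Y \right)} = 0$
$m = 27$
$V{\left(N,L \right)} = 31$ ($V{\left(N,L \right)} = 4 + 27 = 31$)
$-3704 - V{\left(a{\left(-1 \right)},-43 \right)} = -3704 - 31 = -3735$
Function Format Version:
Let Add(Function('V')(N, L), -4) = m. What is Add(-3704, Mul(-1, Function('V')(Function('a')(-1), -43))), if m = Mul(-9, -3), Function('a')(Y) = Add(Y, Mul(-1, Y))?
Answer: -3735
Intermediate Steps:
Function('a')(Y) = 0
m = 27
Function('V')(N, L) = 31 (Function('V')(N, L) = Add(4, 27) = 31)
Add(-3704, Mul(-1, Function('V')(Function('a')(-1), -43))) = Add(-3704, Mul(-1, 31)) = Add(-3704, -31) = -3735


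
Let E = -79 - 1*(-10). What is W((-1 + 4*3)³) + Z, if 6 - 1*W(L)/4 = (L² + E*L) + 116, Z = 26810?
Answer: -6692518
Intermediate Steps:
E = -69 (E = -79 + 10 = -69)
W(L) = -440 - 4*L² + 276*L (W(L) = 24 - 4*((L² - 69*L) + 116) = 24 - 4*(116 + L² - 69*L) = 24 + (-464 - 4*L² + 276*L) = -440 - 4*L² + 276*L)
W((-1 + 4*3)³) + Z = (-440 - 4*(-1 + 4*3)⁶ + 276*(-1 + 4*3)³) + 26810 = (-440 - 4*(-1 + 12)⁶ + 276*(-1 + 12)³) + 26810 = (-440 - 4*(11³)² + 276*11³) + 26810 = (-440 - 4*1331² + 276*1331) + 26810 = (-440 - 4*1771561 + 367356) + 26810 = (-440 - 7086244 + 367356) + 26810 = -6719328 + 26810 = -6692518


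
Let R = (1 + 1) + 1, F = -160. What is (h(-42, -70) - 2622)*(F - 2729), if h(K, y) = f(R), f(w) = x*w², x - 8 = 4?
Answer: 7262946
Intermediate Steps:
x = 12 (x = 8 + 4 = 12)
R = 3 (R = 2 + 1 = 3)
f(w) = 12*w²
h(K, y) = 108 (h(K, y) = 12*3² = 12*9 = 108)
(h(-42, -70) - 2622)*(F - 2729) = (108 - 2622)*(-160 - 2729) = -2514*(-2889) = 7262946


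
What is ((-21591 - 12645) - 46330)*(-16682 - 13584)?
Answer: 2438410556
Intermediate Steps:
((-21591 - 12645) - 46330)*(-16682 - 13584) = (-34236 - 46330)*(-30266) = -80566*(-30266) = 2438410556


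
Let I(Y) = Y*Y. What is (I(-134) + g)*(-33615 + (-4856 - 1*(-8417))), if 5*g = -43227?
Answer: -1399103862/5 ≈ -2.7982e+8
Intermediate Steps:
I(Y) = Y²
g = -43227/5 (g = (⅕)*(-43227) = -43227/5 ≈ -8645.4)
(I(-134) + g)*(-33615 + (-4856 - 1*(-8417))) = ((-134)² - 43227/5)*(-33615 + (-4856 - 1*(-8417))) = (17956 - 43227/5)*(-33615 + (-4856 + 8417)) = 46553*(-33615 + 3561)/5 = (46553/5)*(-30054) = -1399103862/5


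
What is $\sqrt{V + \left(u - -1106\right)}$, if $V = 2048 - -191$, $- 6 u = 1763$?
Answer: $\frac{\sqrt{109842}}{6} \approx 55.237$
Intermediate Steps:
$u = - \frac{1763}{6}$ ($u = \left(- \frac{1}{6}\right) 1763 = - \frac{1763}{6} \approx -293.83$)
$V = 2239$ ($V = 2048 + 191 = 2239$)
$\sqrt{V + \left(u - -1106\right)} = \sqrt{2239 - - \frac{4873}{6}} = \sqrt{2239 + \left(- \frac{1763}{6} + 1106\right)} = \sqrt{2239 + \frac{4873}{6}} = \sqrt{\frac{18307}{6}} = \frac{\sqrt{109842}}{6}$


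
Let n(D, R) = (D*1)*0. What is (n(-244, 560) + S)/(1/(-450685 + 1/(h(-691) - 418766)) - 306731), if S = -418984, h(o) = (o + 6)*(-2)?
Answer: 78816804887498824/57700430995270187 ≈ 1.3660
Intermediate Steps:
h(o) = -12 - 2*o (h(o) = (6 + o)*(-2) = -12 - 2*o)
n(D, R) = 0 (n(D, R) = D*0 = 0)
(n(-244, 560) + S)/(1/(-450685 + 1/(h(-691) - 418766)) - 306731) = (0 - 418984)/(1/(-450685 + 1/((-12 - 2*(-691)) - 418766)) - 306731) = -418984/(1/(-450685 + 1/((-12 + 1382) - 418766)) - 306731) = -418984/(1/(-450685 + 1/(1370 - 418766)) - 306731) = -418984/(1/(-450685 + 1/(-417396)) - 306731) = -418984/(1/(-450685 - 1/417396) - 306731) = -418984/(1/(-188114116261/417396) - 306731) = -418984/(-417396/188114116261 - 306731) = -418984/(-57700430995270187/188114116261) = -418984*(-188114116261/57700430995270187) = 78816804887498824/57700430995270187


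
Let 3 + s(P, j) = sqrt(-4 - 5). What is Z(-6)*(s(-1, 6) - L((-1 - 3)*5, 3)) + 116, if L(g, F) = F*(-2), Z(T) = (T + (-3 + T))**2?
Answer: 791 + 675*I ≈ 791.0 + 675.0*I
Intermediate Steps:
Z(T) = (-3 + 2*T)**2
s(P, j) = -3 + 3*I (s(P, j) = -3 + sqrt(-4 - 5) = -3 + sqrt(-9) = -3 + 3*I)
L(g, F) = -2*F
Z(-6)*(s(-1, 6) - L((-1 - 3)*5, 3)) + 116 = (-3 + 2*(-6))**2*((-3 + 3*I) - (-2)*3) + 116 = (-3 - 12)**2*((-3 + 3*I) - 1*(-6)) + 116 = (-15)**2*((-3 + 3*I) + 6) + 116 = 225*(3 + 3*I) + 116 = (675 + 675*I) + 116 = 791 + 675*I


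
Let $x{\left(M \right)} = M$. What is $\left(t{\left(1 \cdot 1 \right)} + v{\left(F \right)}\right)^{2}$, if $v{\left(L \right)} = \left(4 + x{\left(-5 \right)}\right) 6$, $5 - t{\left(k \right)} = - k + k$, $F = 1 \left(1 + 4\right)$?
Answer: $1$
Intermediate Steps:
$F = 5$ ($F = 1 \cdot 5 = 5$)
$t{\left(k \right)} = 5$ ($t{\left(k \right)} = 5 - \left(- k + k\right) = 5 - 0 = 5 + 0 = 5$)
$v{\left(L \right)} = -6$ ($v{\left(L \right)} = \left(4 - 5\right) 6 = \left(-1\right) 6 = -6$)
$\left(t{\left(1 \cdot 1 \right)} + v{\left(F \right)}\right)^{2} = \left(5 - 6\right)^{2} = \left(-1\right)^{2} = 1$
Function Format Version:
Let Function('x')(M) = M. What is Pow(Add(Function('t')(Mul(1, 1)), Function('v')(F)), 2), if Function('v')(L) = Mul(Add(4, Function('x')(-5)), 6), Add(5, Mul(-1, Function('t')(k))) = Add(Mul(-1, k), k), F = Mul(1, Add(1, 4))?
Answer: 1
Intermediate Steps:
F = 5 (F = Mul(1, 5) = 5)
Function('t')(k) = 5 (Function('t')(k) = Add(5, Mul(-1, Add(Mul(-1, k), k))) = Add(5, Mul(-1, 0)) = Add(5, 0) = 5)
Function('v')(L) = -6 (Function('v')(L) = Mul(Add(4, -5), 6) = Mul(-1, 6) = -6)
Pow(Add(Function('t')(Mul(1, 1)), Function('v')(F)), 2) = Pow(Add(5, -6), 2) = Pow(-1, 2) = 1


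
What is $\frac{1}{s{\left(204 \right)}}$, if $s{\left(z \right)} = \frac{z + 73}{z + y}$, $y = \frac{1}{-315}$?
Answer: $\frac{64259}{87255} \approx 0.73645$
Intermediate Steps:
$y = - \frac{1}{315} \approx -0.0031746$
$s{\left(z \right)} = \frac{73 + z}{- \frac{1}{315} + z}$ ($s{\left(z \right)} = \frac{z + 73}{z - \frac{1}{315}} = \frac{73 + z}{- \frac{1}{315} + z}$)
$\frac{1}{s{\left(204 \right)}} = \frac{1}{315 \frac{1}{-1 + 315 \cdot 204} \left(73 + 204\right)} = \frac{1}{315 \frac{1}{-1 + 64260} \cdot 277} = \frac{1}{315 \cdot \frac{1}{64259} \cdot 277} = \frac{1}{\frac{87255}{64259}} = \frac{64259}{87255}$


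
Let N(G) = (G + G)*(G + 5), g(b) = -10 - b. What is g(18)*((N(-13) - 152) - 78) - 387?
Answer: 229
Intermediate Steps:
N(G) = 2*G*(5 + G) (N(G) = (2*G)*(5 + G) = 2*G*(5 + G))
g(18)*((N(-13) - 152) - 78) - 387 = (-10 - 1*18)*((2*(-13)*(5 - 13) - 152) - 78) - 387 = (-10 - 18)*((2*(-13)*(-8) - 152) - 78) - 387 = -28*((208 - 152) - 78) - 387 = -28*(56 - 78) - 387 = -28*(-22) - 387 = 616 - 387 = 229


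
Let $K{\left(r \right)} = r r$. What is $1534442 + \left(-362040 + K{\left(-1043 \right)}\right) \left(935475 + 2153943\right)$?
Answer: $2242328923604$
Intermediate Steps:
$K{\left(r \right)} = r^{2}$
$1534442 + \left(-362040 + K{\left(-1043 \right)}\right) \left(935475 + 2153943\right) = 1534442 + \left(-362040 + \left(-1043\right)^{2}\right) \left(935475 + 2153943\right) = 1534442 + \left(-362040 + 1087849\right) 3089418 = 1534442 + 725809 \cdot 3089418 = 1534442 + 2242327389162 = 2242328923604$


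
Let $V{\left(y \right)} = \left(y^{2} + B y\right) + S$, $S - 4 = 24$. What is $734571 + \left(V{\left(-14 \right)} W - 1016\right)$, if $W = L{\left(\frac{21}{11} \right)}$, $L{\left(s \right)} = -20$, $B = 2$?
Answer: $729635$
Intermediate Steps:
$S = 28$ ($S = 4 + 24 = 28$)
$V{\left(y \right)} = 28 + y^{2} + 2 y$ ($V{\left(y \right)} = \left(y^{2} + 2 y\right) + 28 = 28 + y^{2} + 2 y$)
$W = -20$
$734571 + \left(V{\left(-14 \right)} W - 1016\right) = 734571 + \left(\left(28 + \left(-14\right)^{2} + 2 \left(-14\right)\right) \left(-20\right) - 1016\right) = 734571 + \left(\left(28 + 196 - 28\right) \left(-20\right) - 1016\right) = 734571 + \left(196 \left(-20\right) - 1016\right) = 734571 - 4936 = 729635$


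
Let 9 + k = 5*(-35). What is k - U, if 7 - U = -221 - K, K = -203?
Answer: -209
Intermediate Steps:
k = -184 (k = -9 + 5*(-35) = -9 - 175 = -184)
U = 25 (U = 7 - (-221 - 1*(-203)) = 7 - (-221 + 203) = 7 - 1*(-18) = 7 + 18 = 25)
k - U = -184 - 1*25 = -184 - 25 = -209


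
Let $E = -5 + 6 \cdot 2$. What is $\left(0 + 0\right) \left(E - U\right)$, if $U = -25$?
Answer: $0$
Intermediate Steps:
$E = 7$ ($E = -5 + 12 = 7$)
$\left(0 + 0\right) \left(E - U\right) = \left(0 + 0\right) \left(7 - -25\right) = 0 \left(7 + 25\right) = 0 \cdot 32 = 0$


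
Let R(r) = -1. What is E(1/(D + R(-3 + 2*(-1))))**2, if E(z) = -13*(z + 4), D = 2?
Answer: 4225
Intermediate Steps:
E(z) = -52 - 13*z (E(z) = -13*(4 + z) = -52 - 13*z)
E(1/(D + R(-3 + 2*(-1))))**2 = (-52 - 13/(2 - 1))**2 = (-52 - 13/1)**2 = (-52 - 13*1)**2 = (-52 - 13)**2 = (-65)**2 = 4225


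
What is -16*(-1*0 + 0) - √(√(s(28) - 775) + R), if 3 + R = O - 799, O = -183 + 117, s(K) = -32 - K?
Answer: -√(-868 + I*√835) ≈ -0.49034 - 29.466*I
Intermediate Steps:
O = -66
R = -868 (R = -3 + (-66 - 799) = -3 - 865 = -868)
-16*(-1*0 + 0) - √(√(s(28) - 775) + R) = -16*(-1*0 + 0) - √(√((-32 - 1*28) - 775) - 868) = -16*(0 + 0) - √(√((-32 - 28) - 775) - 868) = -16*0 - √(√(-60 - 775) - 868) = 0 - √(√(-835) - 868) = 0 - √(I*√835 - 868) = 0 - √(-868 + I*√835) = -√(-868 + I*√835)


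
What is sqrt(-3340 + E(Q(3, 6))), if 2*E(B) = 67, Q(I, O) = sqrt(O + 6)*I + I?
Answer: I*sqrt(13226)/2 ≈ 57.502*I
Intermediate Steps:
Q(I, O) = I + I*sqrt(6 + O) (Q(I, O) = sqrt(6 + O)*I + I = I*sqrt(6 + O) + I = I + I*sqrt(6 + O))
E(B) = 67/2 (E(B) = (1/2)*67 = 67/2)
sqrt(-3340 + E(Q(3, 6))) = sqrt(-3340 + 67/2) = sqrt(-6613/2) = I*sqrt(13226)/2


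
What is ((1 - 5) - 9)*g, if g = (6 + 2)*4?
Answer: -416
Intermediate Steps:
g = 32 (g = 8*4 = 32)
((1 - 5) - 9)*g = ((1 - 5) - 9)*32 = (-4 - 9)*32 = -13*32 = -416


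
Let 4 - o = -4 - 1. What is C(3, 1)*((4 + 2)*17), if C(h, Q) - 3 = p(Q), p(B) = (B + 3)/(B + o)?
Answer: 1734/5 ≈ 346.80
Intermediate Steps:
o = 9 (o = 4 - (-4 - 1) = 4 - 1*(-5) = 4 + 5 = 9)
p(B) = (3 + B)/(9 + B) (p(B) = (B + 3)/(B + 9) = (3 + B)/(9 + B))
C(h, Q) = 3 + (3 + Q)/(9 + Q)
C(3, 1)*((4 + 2)*17) = (2*(15 + 2*1)/(9 + 1))*((4 + 2)*17) = (2*(15 + 2)/10)*(6*17) = (2*(1/10)*17)*102 = (17/5)*102 = 1734/5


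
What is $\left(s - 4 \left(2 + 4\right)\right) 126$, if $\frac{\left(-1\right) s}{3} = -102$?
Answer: $35532$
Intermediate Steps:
$s = 306$ ($s = \left(-3\right) \left(-102\right) = 306$)
$\left(s - 4 \left(2 + 4\right)\right) 126 = \left(306 - 4 \left(2 + 4\right)\right) 126 = \left(306 - 24\right) 126 = 282 \cdot 126 = 35532$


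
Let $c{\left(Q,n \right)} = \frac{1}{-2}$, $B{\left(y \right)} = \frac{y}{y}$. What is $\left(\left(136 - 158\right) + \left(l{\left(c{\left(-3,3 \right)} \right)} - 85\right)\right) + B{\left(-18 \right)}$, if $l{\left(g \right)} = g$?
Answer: $- \frac{213}{2} \approx -106.5$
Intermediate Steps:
$B{\left(y \right)} = 1$
$c{\left(Q,n \right)} = - \frac{1}{2}$
$\left(\left(136 - 158\right) + \left(l{\left(c{\left(-3,3 \right)} \right)} - 85\right)\right) + B{\left(-18 \right)} = \left(\left(136 - 158\right) - \frac{171}{2}\right) + 1 = \left(-22 - \frac{171}{2}\right) + 1 = - \frac{215}{2} + 1 = - \frac{213}{2}$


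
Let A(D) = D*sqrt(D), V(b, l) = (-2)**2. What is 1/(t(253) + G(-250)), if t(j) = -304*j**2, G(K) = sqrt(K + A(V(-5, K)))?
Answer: -80408/1564638044289 - I*sqrt(2)/34422036974358 ≈ -5.1391e-8 - 4.1085e-14*I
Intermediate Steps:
V(b, l) = 4
A(D) = D**(3/2)
G(K) = sqrt(8 + K) (G(K) = sqrt(K + 4**(3/2)) = sqrt(K + 8) = sqrt(8 + K))
1/(t(253) + G(-250)) = 1/(-304*253**2 + sqrt(8 - 250)) = 1/(-304*64009 + sqrt(-242)) = 1/(-19458736 + 11*I*sqrt(2))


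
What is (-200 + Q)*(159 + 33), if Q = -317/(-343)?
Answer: -13110336/343 ≈ -38223.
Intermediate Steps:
Q = 317/343 (Q = -317*(-1/343) = 317/343 ≈ 0.92420)
(-200 + Q)*(159 + 33) = (-200 + 317/343)*(159 + 33) = -68283/343*192 = -13110336/343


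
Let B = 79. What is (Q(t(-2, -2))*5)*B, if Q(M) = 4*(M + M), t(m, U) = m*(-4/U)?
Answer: -12640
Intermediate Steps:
t(m, U) = -4*m/U
Q(M) = 8*M (Q(M) = 4*(2*M) = 8*M)
(Q(t(-2, -2))*5)*B = ((8*(-4*(-2)/(-2)))*5)*79 = ((8*(-4*(-2)*(-1/2)))*5)*79 = ((8*(-4))*5)*79 = -32*5*79 = -160*79 = -12640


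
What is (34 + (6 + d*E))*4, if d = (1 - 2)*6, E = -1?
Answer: 184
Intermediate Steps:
d = -6 (d = -1*6 = -6)
(34 + (6 + d*E))*4 = (34 + (6 - 6*(-1)))*4 = (34 + (6 + 6))*4 = (34 + 12)*4 = 46*4 = 184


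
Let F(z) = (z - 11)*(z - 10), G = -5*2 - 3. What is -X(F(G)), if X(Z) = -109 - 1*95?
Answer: 204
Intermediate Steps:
G = -13 (G = -10 - 3 = -13)
F(z) = (-11 + z)*(-10 + z)
X(Z) = -204 (X(Z) = -109 - 95 = -204)
-X(F(G)) = -1*(-204) = 204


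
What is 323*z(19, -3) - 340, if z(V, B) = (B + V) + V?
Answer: 10965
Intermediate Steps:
z(V, B) = B + 2*V
323*z(19, -3) - 340 = 323*(-3 + 2*19) - 340 = 323*(-3 + 38) - 340 = 323*35 - 340 = 11305 - 340 = 10965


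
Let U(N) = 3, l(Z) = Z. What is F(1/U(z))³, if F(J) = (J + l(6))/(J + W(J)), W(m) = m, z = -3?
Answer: 6859/8 ≈ 857.38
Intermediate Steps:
F(J) = (6 + J)/(2*J) (F(J) = (J + 6)/(J + J) = (6 + J)/((2*J)) = (6 + J)*(1/(2*J)) = (6 + J)/(2*J))
F(1/U(z))³ = ((6 + 1/3)/(2*(1/3)))³ = ((6 + ⅓)/(2*(⅓)))³ = ((½)*3*(19/3))³ = (19/2)³ = 6859/8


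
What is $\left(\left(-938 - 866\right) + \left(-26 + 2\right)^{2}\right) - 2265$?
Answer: $-3493$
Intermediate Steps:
$\left(\left(-938 - 866\right) + \left(-26 + 2\right)^{2}\right) - 2265 = \left(\left(-938 - 866\right) + \left(-24\right)^{2}\right) - 2265 = \left(-1804 + 576\right) - 2265 = -1228 - 2265 = -3493$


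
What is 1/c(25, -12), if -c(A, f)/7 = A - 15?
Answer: -1/70 ≈ -0.014286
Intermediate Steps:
c(A, f) = 105 - 7*A (c(A, f) = -7*(A - 15) = -7*(-15 + A) = 105 - 7*A)
1/c(25, -12) = 1/(105 - 7*25) = 1/(105 - 175) = 1/(-70) = -1/70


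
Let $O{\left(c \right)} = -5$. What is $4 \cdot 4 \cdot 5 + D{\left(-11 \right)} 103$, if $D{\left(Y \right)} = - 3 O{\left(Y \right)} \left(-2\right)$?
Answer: $-3010$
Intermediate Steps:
$D{\left(Y \right)} = -30$ ($D{\left(Y \right)} = \left(-3\right) \left(-5\right) \left(-2\right) = 15 \left(-2\right) = -30$)
$4 \cdot 4 \cdot 5 + D{\left(-11 \right)} 103 = 4 \cdot 4 \cdot 5 - 3090 = 16 \cdot 5 - 3090 = 80 - 3090 = -3010$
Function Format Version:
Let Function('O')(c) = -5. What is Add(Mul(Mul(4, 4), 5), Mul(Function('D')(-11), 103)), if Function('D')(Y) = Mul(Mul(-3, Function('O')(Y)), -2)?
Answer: -3010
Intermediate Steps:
Function('D')(Y) = -30 (Function('D')(Y) = Mul(Mul(-3, -5), -2) = Mul(15, -2) = -30)
Add(Mul(Mul(4, 4), 5), Mul(Function('D')(-11), 103)) = Add(Mul(Mul(4, 4), 5), Mul(-30, 103)) = Add(Mul(16, 5), -3090) = Add(80, -3090) = -3010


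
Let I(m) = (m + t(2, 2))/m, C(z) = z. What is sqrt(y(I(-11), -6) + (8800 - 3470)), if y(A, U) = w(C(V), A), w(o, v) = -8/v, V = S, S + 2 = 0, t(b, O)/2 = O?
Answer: sqrt(260554)/7 ≈ 72.921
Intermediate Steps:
t(b, O) = 2*O
S = -2 (S = -2 + 0 = -2)
V = -2
I(m) = (4 + m)/m (I(m) = (m + 2*2)/m = (m + 4)/m = (4 + m)/m)
y(A, U) = -8/A
sqrt(y(I(-11), -6) + (8800 - 3470)) = sqrt(-8*(-11/(4 - 11)) + (8800 - 3470)) = sqrt(-8/((-1/11*(-7))) + 5330) = sqrt(-8/7/11 + 5330) = sqrt(-8*11/7 + 5330) = sqrt(-88/7 + 5330) = sqrt(37222/7) = sqrt(260554)/7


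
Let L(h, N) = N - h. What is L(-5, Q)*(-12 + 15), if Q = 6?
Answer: 33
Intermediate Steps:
L(-5, Q)*(-12 + 15) = (6 - 1*(-5))*(-12 + 15) = (6 + 5)*3 = 11*3 = 33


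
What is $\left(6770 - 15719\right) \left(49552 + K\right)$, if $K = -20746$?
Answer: $-257784894$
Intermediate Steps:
$\left(6770 - 15719\right) \left(49552 + K\right) = \left(6770 - 15719\right) \left(49552 - 20746\right) = \left(-8949\right) 28806 = -257784894$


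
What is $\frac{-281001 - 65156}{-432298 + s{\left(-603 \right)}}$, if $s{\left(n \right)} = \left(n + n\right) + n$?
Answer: $\frac{346157}{434107} \approx 0.7974$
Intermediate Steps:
$s{\left(n \right)} = 3 n$ ($s{\left(n \right)} = 2 n + n = 3 n$)
$\frac{-281001 - 65156}{-432298 + s{\left(-603 \right)}} = \frac{-281001 - 65156}{-432298 + 3 \left(-603\right)} = - \frac{346157}{-432298 - 1809} = - \frac{346157}{-434107} = \left(-346157\right) \left(- \frac{1}{434107}\right) = \frac{346157}{434107}$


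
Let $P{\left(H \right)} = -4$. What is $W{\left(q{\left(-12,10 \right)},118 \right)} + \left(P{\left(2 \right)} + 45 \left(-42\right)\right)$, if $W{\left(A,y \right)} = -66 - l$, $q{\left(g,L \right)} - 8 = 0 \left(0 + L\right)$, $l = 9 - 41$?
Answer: $-1928$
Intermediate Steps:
$l = -32$
$q{\left(g,L \right)} = 8$ ($q{\left(g,L \right)} = 8 + 0 \left(0 + L\right) = 8 + 0 L = 8 + 0 = 8$)
$W{\left(A,y \right)} = -34$ ($W{\left(A,y \right)} = -66 - -32 = -66 + 32 = -34$)
$W{\left(q{\left(-12,10 \right)},118 \right)} + \left(P{\left(2 \right)} + 45 \left(-42\right)\right) = -34 + \left(-4 + 45 \left(-42\right)\right) = -34 - 1894 = -1928$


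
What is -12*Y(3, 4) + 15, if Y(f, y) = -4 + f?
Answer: 27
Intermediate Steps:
-12*Y(3, 4) + 15 = -12*(-4 + 3) + 15 = -12*(-1) + 15 = 12 + 15 = 27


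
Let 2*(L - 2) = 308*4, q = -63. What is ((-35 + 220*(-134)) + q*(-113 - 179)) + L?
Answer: -10501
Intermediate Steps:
L = 618 (L = 2 + (308*4)/2 = 2 + (½)*1232 = 2 + 616 = 618)
((-35 + 220*(-134)) + q*(-113 - 179)) + L = ((-35 + 220*(-134)) - 63*(-113 - 179)) + 618 = ((-35 - 29480) - 63*(-292)) + 618 = (-29515 + 18396) + 618 = -11119 + 618 = -10501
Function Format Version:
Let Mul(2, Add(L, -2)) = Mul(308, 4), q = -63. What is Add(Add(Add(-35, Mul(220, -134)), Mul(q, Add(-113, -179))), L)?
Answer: -10501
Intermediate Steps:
L = 618 (L = Add(2, Mul(Rational(1, 2), Mul(308, 4))) = Add(2, Mul(Rational(1, 2), 1232)) = Add(2, 616) = 618)
Add(Add(Add(-35, Mul(220, -134)), Mul(q, Add(-113, -179))), L) = Add(Add(Add(-35, Mul(220, -134)), Mul(-63, Add(-113, -179))), 618) = Add(Add(Add(-35, -29480), Mul(-63, -292)), 618) = Add(Add(-29515, 18396), 618) = Add(-11119, 618) = -10501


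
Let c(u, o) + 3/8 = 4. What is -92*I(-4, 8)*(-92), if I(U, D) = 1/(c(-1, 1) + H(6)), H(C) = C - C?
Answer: 67712/29 ≈ 2334.9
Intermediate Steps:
H(C) = 0
c(u, o) = 29/8 (c(u, o) = -3/8 + 4 = 29/8)
I(U, D) = 8/29 (I(U, D) = 1/(29/8 + 0) = 1/(29/8) = 8/29)
-92*I(-4, 8)*(-92) = -92*8/29*(-92) = -736/29*(-92) = 67712/29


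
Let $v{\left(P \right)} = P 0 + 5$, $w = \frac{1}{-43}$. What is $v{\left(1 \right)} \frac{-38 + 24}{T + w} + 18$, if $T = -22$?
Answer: $\frac{20056}{947} \approx 21.178$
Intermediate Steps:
$w = - \frac{1}{43} \approx -0.023256$
$v{\left(P \right)} = 5$ ($v{\left(P \right)} = 0 + 5 = 5$)
$v{\left(1 \right)} \frac{-38 + 24}{T + w} + 18 = 5 \frac{-38 + 24}{-22 - \frac{1}{43}} + 18 = 5 \left(- \frac{14}{- \frac{947}{43}}\right) + 18 = 5 \left(\left(-14\right) \left(- \frac{43}{947}\right)\right) + 18 = 5 \cdot \frac{602}{947} + 18 = \frac{3010}{947} + 18 = \frac{20056}{947}$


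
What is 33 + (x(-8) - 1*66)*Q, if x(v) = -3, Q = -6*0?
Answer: 33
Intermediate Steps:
Q = 0
33 + (x(-8) - 1*66)*Q = 33 + (-3 - 1*66)*0 = 33 + (-3 - 66)*0 = 33 - 69*0 = 33 + 0 = 33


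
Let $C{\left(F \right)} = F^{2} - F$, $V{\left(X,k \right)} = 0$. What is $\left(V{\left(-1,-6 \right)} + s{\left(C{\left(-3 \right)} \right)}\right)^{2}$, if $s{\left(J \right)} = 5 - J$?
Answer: $49$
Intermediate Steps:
$\left(V{\left(-1,-6 \right)} + s{\left(C{\left(-3 \right)} \right)}\right)^{2} = \left(0 + \left(5 - - 3 \left(-1 - 3\right)\right)\right)^{2} = \left(0 + \left(5 - \left(-3\right) \left(-4\right)\right)\right)^{2} = \left(0 + \left(5 - 12\right)\right)^{2} = \left(0 - 7\right)^{2} = \left(-7\right)^{2} = 49$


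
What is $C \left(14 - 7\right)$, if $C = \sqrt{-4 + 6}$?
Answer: $7 \sqrt{2} \approx 9.8995$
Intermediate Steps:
$C = \sqrt{2} \approx 1.4142$
$C \left(14 - 7\right) = \sqrt{2} \left(14 - 7\right) = \sqrt{2} \cdot 7 = 7 \sqrt{2}$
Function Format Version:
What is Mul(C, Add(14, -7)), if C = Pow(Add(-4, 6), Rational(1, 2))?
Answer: Mul(7, Pow(2, Rational(1, 2))) ≈ 9.8995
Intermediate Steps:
C = Pow(2, Rational(1, 2)) ≈ 1.4142
Mul(C, Add(14, -7)) = Mul(Pow(2, Rational(1, 2)), Add(14, -7)) = Mul(Pow(2, Rational(1, 2)), 7) = Mul(7, Pow(2, Rational(1, 2)))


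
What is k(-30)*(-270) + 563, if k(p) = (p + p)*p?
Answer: -485437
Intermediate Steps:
k(p) = 2*p**2 (k(p) = (2*p)*p = 2*p**2)
k(-30)*(-270) + 563 = (2*(-30)**2)*(-270) + 563 = (2*900)*(-270) + 563 = 1800*(-270) + 563 = -486000 + 563 = -485437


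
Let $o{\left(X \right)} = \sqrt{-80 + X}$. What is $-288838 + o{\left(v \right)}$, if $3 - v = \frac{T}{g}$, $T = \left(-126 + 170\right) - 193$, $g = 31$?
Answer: $-288838 + \frac{i \sqrt{69378}}{31} \approx -2.8884 \cdot 10^{5} + 8.4967 i$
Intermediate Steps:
$T = -149$ ($T = 44 - 193 = -149$)
$v = \frac{242}{31}$ ($v = 3 - - \frac{149}{31} = 3 + \frac{149}{31} = \frac{242}{31} \approx 7.8064$)
$-288838 + o{\left(v \right)} = -288838 + \sqrt{-80 + \frac{242}{31}} = -288838 + \sqrt{- \frac{2238}{31}} = -288838 + \frac{i \sqrt{69378}}{31}$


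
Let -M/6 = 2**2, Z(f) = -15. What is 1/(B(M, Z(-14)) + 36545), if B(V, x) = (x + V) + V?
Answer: 1/36482 ≈ 2.7411e-5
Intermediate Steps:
M = -24 (M = -6*2**2 = -6*4 = -24)
B(V, x) = x + 2*V (B(V, x) = (V + x) + V = x + 2*V)
1/(B(M, Z(-14)) + 36545) = 1/((-15 + 2*(-24)) + 36545) = 1/((-15 - 48) + 36545) = 1/(-63 + 36545) = 1/36482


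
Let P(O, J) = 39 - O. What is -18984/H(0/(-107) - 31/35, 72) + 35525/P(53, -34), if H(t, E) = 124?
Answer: -166817/62 ≈ -2690.6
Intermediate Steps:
-18984/H(0/(-107) - 31/35, 72) + 35525/P(53, -34) = -18984/124 + 35525/(39 - 1*53) = -18984*1/124 + 35525/(39 - 53) = -4746/31 + 35525/(-14) = -4746/31 + 35525*(-1/14) = -4746/31 - 5075/2 = -166817/62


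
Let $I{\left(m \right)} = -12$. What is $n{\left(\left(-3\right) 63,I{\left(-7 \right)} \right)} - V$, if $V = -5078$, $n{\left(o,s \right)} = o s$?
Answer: $7346$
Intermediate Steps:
$n{\left(\left(-3\right) 63,I{\left(-7 \right)} \right)} - V = \left(-3\right) 63 \left(-12\right) - -5078 = \left(-189\right) \left(-12\right) + 5078 = 2268 + 5078 = 7346$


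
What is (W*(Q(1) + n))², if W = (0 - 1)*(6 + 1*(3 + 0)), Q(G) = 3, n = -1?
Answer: 324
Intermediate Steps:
W = -9 (W = -(6 + 1*3) = -(6 + 3) = -1*9 = -9)
(W*(Q(1) + n))² = (-9*(3 - 1))² = (-9*2)² = (-18)² = 324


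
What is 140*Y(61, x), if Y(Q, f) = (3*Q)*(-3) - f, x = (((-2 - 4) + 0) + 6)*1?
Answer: -76860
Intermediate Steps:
x = 0 (x = ((-6 + 0) + 6)*1 = (-6 + 6)*1 = 0*1 = 0)
Y(Q, f) = -f - 9*Q (Y(Q, f) = -9*Q - f = -f - 9*Q)
140*Y(61, x) = 140*(-1*0 - 9*61) = 140*(0 - 549) = 140*(-549) = -76860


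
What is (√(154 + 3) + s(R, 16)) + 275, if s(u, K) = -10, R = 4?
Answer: 265 + √157 ≈ 277.53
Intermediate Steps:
(√(154 + 3) + s(R, 16)) + 275 = (√(154 + 3) - 10) + 275 = (√157 - 10) + 275 = (-10 + √157) + 275 = 265 + √157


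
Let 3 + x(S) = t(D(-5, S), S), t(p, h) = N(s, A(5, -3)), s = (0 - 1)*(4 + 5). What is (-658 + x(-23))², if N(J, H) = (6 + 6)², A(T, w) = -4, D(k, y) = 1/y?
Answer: 267289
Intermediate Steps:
s = -9 (s = -1*9 = -9)
N(J, H) = 144 (N(J, H) = 12² = 144)
t(p, h) = 144
x(S) = 141 (x(S) = -3 + 144 = 141)
(-658 + x(-23))² = (-658 + 141)² = (-517)² = 267289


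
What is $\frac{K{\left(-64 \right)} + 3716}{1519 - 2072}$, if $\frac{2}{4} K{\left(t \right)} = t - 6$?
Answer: $- \frac{3576}{553} \approx -6.4665$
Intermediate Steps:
$K{\left(t \right)} = -12 + 2 t$ ($K{\left(t \right)} = 2 \left(t - 6\right) = 2 \left(-6 + t\right) = -12 + 2 t$)
$\frac{K{\left(-64 \right)} + 3716}{1519 - 2072} = \frac{\left(-12 + 2 \left(-64\right)\right) + 3716}{1519 - 2072} = \frac{\left(-12 - 128\right) + 3716}{-553} = \left(-140 + 3716\right) \left(- \frac{1}{553}\right) = 3576 \left(- \frac{1}{553}\right) = - \frac{3576}{553}$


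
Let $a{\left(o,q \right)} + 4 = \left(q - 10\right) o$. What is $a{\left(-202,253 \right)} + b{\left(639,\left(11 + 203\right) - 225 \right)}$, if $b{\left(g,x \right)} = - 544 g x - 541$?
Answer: $3774145$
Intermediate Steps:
$a{\left(o,q \right)} = -4 + o \left(-10 + q\right)$ ($a{\left(o,q \right)} = -4 + \left(q - 10\right) o = -4 + \left(-10 + q\right) o = -4 + o \left(-10 + q\right)$)
$b{\left(g,x \right)} = -541 - 544 g x$ ($b{\left(g,x \right)} = - 544 g x - 541 = -541 - 544 g x$)
$a{\left(-202,253 \right)} + b{\left(639,\left(11 + 203\right) - 225 \right)} = \left(-4 - -2020 - 51106\right) - \left(541 + 347616 \left(\left(11 + 203\right) - 225\right)\right) = \left(-4 + 2020 - 51106\right) - \left(541 + 347616 \left(214 - 225\right)\right) = -49090 - \left(541 + 347616 \left(-11\right)\right) = -49090 + \left(-541 + 3823776\right) = -49090 + 3823235 = 3774145$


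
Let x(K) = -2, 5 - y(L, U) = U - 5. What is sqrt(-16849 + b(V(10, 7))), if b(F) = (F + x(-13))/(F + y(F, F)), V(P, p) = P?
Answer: I*sqrt(421205)/5 ≈ 129.8*I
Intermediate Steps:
y(L, U) = 10 - U (y(L, U) = 5 - (U - 5) = 5 - (-5 + U) = 5 + (5 - U) = 10 - U)
b(F) = -1/5 + F/10 (b(F) = (F - 2)/(F + (10 - F)) = (-2 + F)/10 = (-2 + F)*(1/10) = -1/5 + F/10)
sqrt(-16849 + b(V(10, 7))) = sqrt(-16849 + (-1/5 + (1/10)*10)) = sqrt(-16849 + (-1/5 + 1)) = sqrt(-16849 + 4/5) = sqrt(-84241/5) = I*sqrt(421205)/5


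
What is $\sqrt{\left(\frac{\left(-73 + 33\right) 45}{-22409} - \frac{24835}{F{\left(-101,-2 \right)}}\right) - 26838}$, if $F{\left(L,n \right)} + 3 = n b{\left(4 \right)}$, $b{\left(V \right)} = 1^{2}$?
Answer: $\frac{i \sqrt{10982772782551}}{22409} \approx 147.89 i$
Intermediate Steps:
$b{\left(V \right)} = 1$
$F{\left(L,n \right)} = -3 + n$ ($F{\left(L,n \right)} = -3 + n 1 = -3 + n$)
$\sqrt{\left(\frac{\left(-73 + 33\right) 45}{-22409} - \frac{24835}{F{\left(-101,-2 \right)}}\right) - 26838} = \sqrt{\left(\frac{\left(-73 + 33\right) 45}{-22409} - \frac{24835}{-3 - 2}\right) - 26838} = \sqrt{\left(\left(-40\right) 45 \left(- \frac{1}{22409}\right) - \frac{24835}{-5}\right) - 26838} = \sqrt{\left(\left(-1800\right) \left(- \frac{1}{22409}\right) - -4967\right) - 26838} = \sqrt{\left(\frac{1800}{22409} + 4967\right) - 26838} = \sqrt{\frac{111307303}{22409} - 26838} = \sqrt{- \frac{490105439}{22409}} = \frac{i \sqrt{10982772782551}}{22409}$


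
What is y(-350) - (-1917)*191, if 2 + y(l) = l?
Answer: 365795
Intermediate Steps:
y(l) = -2 + l
y(-350) - (-1917)*191 = (-2 - 350) - (-1917)*191 = -352 - 1*(-366147) = -352 + 366147 = 365795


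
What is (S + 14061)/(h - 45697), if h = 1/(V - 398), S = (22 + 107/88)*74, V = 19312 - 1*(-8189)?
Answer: -1254462355/3633008984 ≈ -0.34530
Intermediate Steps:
V = 27501 (V = 19312 + 8189 = 27501)
S = 75591/44 (S = (22 + 107*(1/88))*74 = (22 + 107/88)*74 = (2043/88)*74 = 75591/44 ≈ 1718.0)
h = 1/27103 (h = 1/(27501 - 398) = 1/27103 ≈ 3.6896e-5)
(S + 14061)/(h - 45697) = (75591/44 + 14061)/(1/27103 - 45697) = 694275/(44*(-1238525790/27103)) = (694275/44)*(-27103/1238525790) = -1254462355/3633008984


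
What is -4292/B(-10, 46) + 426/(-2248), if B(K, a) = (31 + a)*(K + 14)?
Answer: -1222453/86548 ≈ -14.125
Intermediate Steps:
B(K, a) = (14 + K)*(31 + a) (B(K, a) = (31 + a)*(14 + K) = (14 + K)*(31 + a))
-4292/B(-10, 46) + 426/(-2248) = -4292/(434 + 14*46 + 31*(-10) - 10*46) + 426/(-2248) = -4292/(434 + 644 - 310 - 460) + 426*(-1/2248) = -4292/308 - 213/1124 = -4292*1/308 - 213/1124 = -1073/77 - 213/1124 = -1222453/86548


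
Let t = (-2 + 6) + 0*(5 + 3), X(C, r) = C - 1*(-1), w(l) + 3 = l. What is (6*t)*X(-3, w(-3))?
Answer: -48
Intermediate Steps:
w(l) = -3 + l
X(C, r) = 1 + C (X(C, r) = C + 1 = 1 + C)
t = 4 (t = 4 + 0*8 = 4 + 0 = 4)
(6*t)*X(-3, w(-3)) = (6*4)*(1 - 3) = 24*(-2) = -48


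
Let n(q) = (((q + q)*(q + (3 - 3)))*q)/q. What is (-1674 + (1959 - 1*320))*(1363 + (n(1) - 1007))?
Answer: -12530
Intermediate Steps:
n(q) = 2*q² (n(q) = (((2*q)*(q + 0))*q)/q = (((2*q)*q)*q)/q = ((2*q²)*q)/q = (2*q³)/q = 2*q²)
(-1674 + (1959 - 1*320))*(1363 + (n(1) - 1007)) = (-1674 + (1959 - 1*320))*(1363 + (2*1² - 1007)) = (-1674 + (1959 - 320))*(1363 + (2*1 - 1007)) = (-1674 + 1639)*(1363 + (2 - 1007)) = -35*(1363 - 1005) = -35*358 = -12530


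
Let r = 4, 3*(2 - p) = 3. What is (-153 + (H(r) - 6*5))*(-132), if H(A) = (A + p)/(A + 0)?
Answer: 23991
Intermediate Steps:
p = 1 (p = 2 - ⅓*3 = 2 - 1 = 1)
H(A) = (1 + A)/A (H(A) = (A + 1)/(A + 0) = (1 + A)/A)
(-153 + (H(r) - 6*5))*(-132) = (-153 + ((1 + 4)/4 - 6*5))*(-132) = (-153 + ((¼)*5 - 30))*(-132) = (-153 + (5/4 - 30))*(-132) = (-153 - 115/4)*(-132) = -727/4*(-132) = 23991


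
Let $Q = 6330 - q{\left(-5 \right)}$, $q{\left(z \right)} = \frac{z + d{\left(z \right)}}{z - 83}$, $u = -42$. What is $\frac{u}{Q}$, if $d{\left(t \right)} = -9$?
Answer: $- \frac{1848}{278513} \approx -0.0066352$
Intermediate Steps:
$q{\left(z \right)} = \frac{-9 + z}{-83 + z}$ ($q{\left(z \right)} = \frac{z - 9}{z - 83} = \frac{-9 + z}{-83 + z}$)
$Q = \frac{278513}{44}$ ($Q = 6330 - \frac{-9 - 5}{-83 - 5} = 6330 - \frac{1}{-88} \left(-14\right) = 6330 - \left(- \frac{1}{88}\right) \left(-14\right) = 6330 - \frac{7}{44} = \frac{278513}{44} \approx 6329.8$)
$\frac{u}{Q} = - \frac{42}{\frac{278513}{44}} = \left(-42\right) \frac{44}{278513} = - \frac{1848}{278513}$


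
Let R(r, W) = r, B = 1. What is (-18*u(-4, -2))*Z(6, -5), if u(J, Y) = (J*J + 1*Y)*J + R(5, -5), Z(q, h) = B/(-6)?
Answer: -153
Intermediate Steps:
Z(q, h) = -1/6 (Z(q, h) = 1/(-6) = 1*(-1/6) = -1/6)
u(J, Y) = 5 + J*(Y + J**2) (u(J, Y) = (J*J + 1*Y)*J + 5 = (J**2 + Y)*J + 5 = (Y + J**2)*J + 5 = J*(Y + J**2) + 5 = 5 + J*(Y + J**2))
(-18*u(-4, -2))*Z(6, -5) = -18*(5 + (-4)**3 - 4*(-2))*(-1/6) = -18*(5 - 64 + 8)*(-1/6) = -18*(-51)*(-1/6) = 918*(-1/6) = -153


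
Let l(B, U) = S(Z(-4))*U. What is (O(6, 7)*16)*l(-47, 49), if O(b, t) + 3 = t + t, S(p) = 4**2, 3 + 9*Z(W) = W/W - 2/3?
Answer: 137984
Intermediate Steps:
Z(W) = -8/27 (Z(W) = -1/3 + (W/W - 2/3)/9 = -1/3 + (1 - 2*1/3)/9 = -1/3 + (1 - 2/3)/9 = -1/3 + (1/9)*(1/3) = -1/3 + 1/27 = -8/27)
S(p) = 16
O(b, t) = -3 + 2*t (O(b, t) = -3 + (t + t) = -3 + 2*t)
l(B, U) = 16*U
(O(6, 7)*16)*l(-47, 49) = ((-3 + 2*7)*16)*(16*49) = ((-3 + 14)*16)*784 = (11*16)*784 = 176*784 = 137984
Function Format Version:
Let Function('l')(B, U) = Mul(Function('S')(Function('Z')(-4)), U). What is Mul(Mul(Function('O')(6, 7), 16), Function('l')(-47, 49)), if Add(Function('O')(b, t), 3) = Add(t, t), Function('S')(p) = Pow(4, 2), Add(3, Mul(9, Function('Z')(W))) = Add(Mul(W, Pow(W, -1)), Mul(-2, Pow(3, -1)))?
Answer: 137984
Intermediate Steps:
Function('Z')(W) = Rational(-8, 27) (Function('Z')(W) = Add(Rational(-1, 3), Mul(Rational(1, 9), Add(Mul(W, Pow(W, -1)), Mul(-2, Pow(3, -1))))) = Add(Rational(-1, 3), Mul(Rational(1, 9), Add(1, Mul(-2, Rational(1, 3))))) = Add(Rational(-1, 3), Mul(Rational(1, 9), Add(1, Rational(-2, 3)))) = Add(Rational(-1, 3), Mul(Rational(1, 9), Rational(1, 3))) = Add(Rational(-1, 3), Rational(1, 27)) = Rational(-8, 27))
Function('S')(p) = 16
Function('O')(b, t) = Add(-3, Mul(2, t)) (Function('O')(b, t) = Add(-3, Add(t, t)) = Add(-3, Mul(2, t)))
Function('l')(B, U) = Mul(16, U)
Mul(Mul(Function('O')(6, 7), 16), Function('l')(-47, 49)) = Mul(Mul(Add(-3, Mul(2, 7)), 16), Mul(16, 49)) = Mul(Mul(Add(-3, 14), 16), 784) = Mul(Mul(11, 16), 784) = Mul(176, 784) = 137984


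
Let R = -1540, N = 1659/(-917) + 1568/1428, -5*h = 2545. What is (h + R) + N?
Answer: -13694120/6681 ≈ -2049.7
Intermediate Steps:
h = -509 (h = -⅕*2545 = -509)
N = -4751/6681 (N = 1659*(-1/917) + 1568*(1/1428) = -237/131 + 56/51 = -4751/6681 ≈ -0.71112)
(h + R) + N = (-509 - 1540) - 4751/6681 = -2049 - 4751/6681 = -13694120/6681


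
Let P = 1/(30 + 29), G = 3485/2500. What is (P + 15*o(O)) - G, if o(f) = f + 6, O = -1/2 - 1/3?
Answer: 2245627/29500 ≈ 76.123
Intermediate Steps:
G = 697/500 (G = 3485*(1/2500) = 697/500 ≈ 1.3940)
O = -5/6 (O = -1*1/2 - 1*1/3 = -1/2 - 1/3 = -5/6 ≈ -0.83333)
o(f) = 6 + f
P = 1/59 ≈ 0.016949
(P + 15*o(O)) - G = (1/59 + 15*(6 - 5/6)) - 1*697/500 = (1/59 + 15*(31/6)) - 697/500 = (1/59 + 155/2) - 697/500 = 9147/118 - 697/500 = 2245627/29500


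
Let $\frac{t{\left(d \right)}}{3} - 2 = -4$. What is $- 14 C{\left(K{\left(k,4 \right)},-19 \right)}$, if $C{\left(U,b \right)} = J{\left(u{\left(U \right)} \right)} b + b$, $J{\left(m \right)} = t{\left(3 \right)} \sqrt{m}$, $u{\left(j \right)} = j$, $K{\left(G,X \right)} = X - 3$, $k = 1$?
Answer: $-1330$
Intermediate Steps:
$K{\left(G,X \right)} = -3 + X$ ($K{\left(G,X \right)} = X - 3 = -3 + X$)
$t{\left(d \right)} = -6$ ($t{\left(d \right)} = 6 + 3 \left(-4\right) = 6 - 12 = -6$)
$J{\left(m \right)} = - 6 \sqrt{m}$
$C{\left(U,b \right)} = b - 6 b \sqrt{U}$ ($C{\left(U,b \right)} = - 6 \sqrt{U} b + b = - 6 b \sqrt{U} + b = b - 6 b \sqrt{U}$)
$- 14 C{\left(K{\left(k,4 \right)},-19 \right)} = - 14 \left(- 19 \left(1 - 6 \sqrt{-3 + 4}\right)\right) = - 14 \left(- 19 \left(1 - 6 \sqrt{1}\right)\right) = - 14 \left(- 19 \left(1 - 6\right)\right) = - 14 \left(\left(-19\right) \left(-5\right)\right) = \left(-14\right) 95 = -1330$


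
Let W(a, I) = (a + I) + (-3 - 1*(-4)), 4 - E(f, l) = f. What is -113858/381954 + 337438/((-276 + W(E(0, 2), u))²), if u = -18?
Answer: 59688129917/15950590017 ≈ 3.7421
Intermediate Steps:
E(f, l) = 4 - f
W(a, I) = 1 + I + a (W(a, I) = (I + a) + (-3 + 4) = (I + a) + 1 = 1 + I + a)
-113858/381954 + 337438/((-276 + W(E(0, 2), u))²) = -113858/381954 + 337438/((-276 + (1 - 18 + (4 - 1*0)))²) = -113858*1/381954 + 337438/((-276 + (1 - 18 + (4 + 0)))²) = -56929/190977 + 337438/((-276 + (1 - 18 + 4))²) = -56929/190977 + 337438/((-276 - 13)²) = -56929/190977 + 337438/((-289)²) = -56929/190977 + 337438/83521 = 59688129917/15950590017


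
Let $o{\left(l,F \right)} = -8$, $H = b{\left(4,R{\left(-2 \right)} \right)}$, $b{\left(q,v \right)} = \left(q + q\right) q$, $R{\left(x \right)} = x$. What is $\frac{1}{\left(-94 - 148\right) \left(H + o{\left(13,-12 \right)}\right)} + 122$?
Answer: $\frac{708575}{5808} \approx 122.0$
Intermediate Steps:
$b{\left(q,v \right)} = 2 q^{2}$ ($b{\left(q,v \right)} = 2 q q = 2 q^{2}$)
$H = 32$ ($H = 2 \cdot 4^{2} = 2 \cdot 16 = 32$)
$\frac{1}{\left(-94 - 148\right) \left(H + o{\left(13,-12 \right)}\right)} + 122 = \frac{1}{\left(-94 - 148\right) \left(32 - 8\right)} + 122 = \frac{1}{\left(-242\right) 24} + 122 = \left(- \frac{1}{242}\right) \frac{1}{24} + 122 = - \frac{1}{5808} + 122 = \frac{708575}{5808}$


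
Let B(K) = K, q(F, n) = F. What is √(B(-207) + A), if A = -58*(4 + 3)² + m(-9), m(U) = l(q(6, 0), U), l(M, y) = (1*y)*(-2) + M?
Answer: 55*I ≈ 55.0*I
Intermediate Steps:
l(M, y) = M - 2*y (l(M, y) = y*(-2) + M = -2*y + M = M - 2*y)
m(U) = 6 - 2*U
A = -2818 (A = -58*(4 + 3)² + (6 - 2*(-9)) = -58*7² + (6 + 18) = -58*49 + 24 = -2842 + 24 = -2818)
√(B(-207) + A) = √(-207 - 2818) = √(-3025) = 55*I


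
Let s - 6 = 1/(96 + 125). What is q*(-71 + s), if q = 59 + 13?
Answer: -1034208/221 ≈ -4679.7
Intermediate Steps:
s = 1327/221 (s = 6 + 1/(96 + 125) = 6 + 1/221 = 1327/221 ≈ 6.0045)
q = 72
q*(-71 + s) = 72*(-71 + 1327/221) = 72*(-14364/221) = -1034208/221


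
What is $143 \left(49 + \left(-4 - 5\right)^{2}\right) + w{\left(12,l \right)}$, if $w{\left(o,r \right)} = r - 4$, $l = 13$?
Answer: $18599$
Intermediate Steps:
$w{\left(o,r \right)} = -4 + r$
$143 \left(49 + \left(-4 - 5\right)^{2}\right) + w{\left(12,l \right)} = 143 \left(49 + \left(-4 - 5\right)^{2}\right) + \left(-4 + 13\right) = 143 \left(49 + \left(-9\right)^{2}\right) + 9 = 143 \left(49 + 81\right) + 9 = 143 \cdot 130 + 9 = 18590 + 9 = 18599$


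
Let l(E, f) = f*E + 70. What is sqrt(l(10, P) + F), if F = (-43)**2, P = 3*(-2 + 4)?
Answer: sqrt(1979) ≈ 44.486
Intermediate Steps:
P = 6 (P = 3*2 = 6)
l(E, f) = 70 + E*f (l(E, f) = E*f + 70 = 70 + E*f)
F = 1849
sqrt(l(10, P) + F) = sqrt((70 + 10*6) + 1849) = sqrt((70 + 60) + 1849) = sqrt(130 + 1849) = sqrt(1979)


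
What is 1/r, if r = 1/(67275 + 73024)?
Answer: 140299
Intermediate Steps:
r = 1/140299 ≈ 7.1276e-6
1/r = 1/(1/140299) = 140299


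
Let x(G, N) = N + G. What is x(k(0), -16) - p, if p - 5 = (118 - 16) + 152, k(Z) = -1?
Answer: -276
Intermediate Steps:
x(G, N) = G + N
p = 259 (p = 5 + ((118 - 16) + 152) = 5 + (102 + 152) = 5 + 254 = 259)
x(k(0), -16) - p = (-1 - 16) - 1*259 = -17 - 259 = -276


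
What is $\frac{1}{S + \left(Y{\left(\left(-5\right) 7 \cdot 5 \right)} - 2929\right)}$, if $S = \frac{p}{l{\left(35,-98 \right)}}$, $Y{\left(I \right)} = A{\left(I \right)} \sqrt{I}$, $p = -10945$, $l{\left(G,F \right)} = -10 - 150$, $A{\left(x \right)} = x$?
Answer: $- \frac{418464}{1981055503} + \frac{128000 i \sqrt{7}}{1981055503} \approx -0.00021123 + 0.00017095 i$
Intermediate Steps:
$l{\left(G,F \right)} = -160$ ($l{\left(G,F \right)} = -10 - 150 = -160$)
$Y{\left(I \right)} = I^{\frac{3}{2}}$ ($Y{\left(I \right)} = I \sqrt{I} = I^{\frac{3}{2}}$)
$S = \frac{2189}{32}$ ($S = - \frac{10945}{-160} = \left(-10945\right) \left(- \frac{1}{160}\right) = \frac{2189}{32} \approx 68.406$)
$\frac{1}{S + \left(Y{\left(\left(-5\right) 7 \cdot 5 \right)} - 2929\right)} = \frac{1}{\frac{2189}{32} + \left(\left(\left(-5\right) 7 \cdot 5\right)^{\frac{3}{2}} - 2929\right)} = \frac{1}{\frac{2189}{32} - \left(2929 - \left(\left(-35\right) 5\right)^{\frac{3}{2}}\right)} = \frac{1}{\frac{2189}{32} - \left(2929 - \left(-175\right)^{\frac{3}{2}}\right)} = \frac{1}{\frac{2189}{32} - \left(2929 + 875 i \sqrt{7}\right)} = \frac{1}{- \frac{91539}{32} - 875 i \sqrt{7}}$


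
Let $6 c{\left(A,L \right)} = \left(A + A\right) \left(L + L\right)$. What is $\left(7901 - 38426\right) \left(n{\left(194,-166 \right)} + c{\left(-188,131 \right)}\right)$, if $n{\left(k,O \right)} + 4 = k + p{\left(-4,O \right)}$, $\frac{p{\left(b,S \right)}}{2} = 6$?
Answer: $495013750$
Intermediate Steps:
$p{\left(b,S \right)} = 12$ ($p{\left(b,S \right)} = 2 \cdot 6 = 12$)
$c{\left(A,L \right)} = \frac{2 A L}{3}$ ($c{\left(A,L \right)} = \frac{\left(A + A\right) \left(L + L\right)}{6} = \frac{2 A 2 L}{6} = \frac{4 A L}{6} = \frac{2 A L}{3}$)
$n{\left(k,O \right)} = 8 + k$ ($n{\left(k,O \right)} = -4 + \left(k + 12\right) = -4 + \left(12 + k\right) = 8 + k$)
$\left(7901 - 38426\right) \left(n{\left(194,-166 \right)} + c{\left(-188,131 \right)}\right) = \left(7901 - 38426\right) \left(\left(8 + 194\right) + \frac{2}{3} \left(-188\right) 131\right) = \left(7901 - 38426\right) \left(202 - \frac{49256}{3}\right) = \left(7901 - 38426\right) \left(- \frac{48650}{3}\right) = \left(-30525\right) \left(- \frac{48650}{3}\right) = 495013750$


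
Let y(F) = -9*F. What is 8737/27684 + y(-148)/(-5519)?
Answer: 11344415/152787996 ≈ 0.074249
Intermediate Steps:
8737/27684 + y(-148)/(-5519) = 8737/27684 - 9*(-148)/(-5519) = 8737*(1/27684) + 1332*(-1/5519) = 8737/27684 - 1332/5519 = 11344415/152787996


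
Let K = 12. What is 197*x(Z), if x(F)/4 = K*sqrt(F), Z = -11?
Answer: 9456*I*sqrt(11) ≈ 31362.0*I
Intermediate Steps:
x(F) = 48*sqrt(F) (x(F) = 4*(12*sqrt(F)) = 48*sqrt(F))
197*x(Z) = 197*(48*sqrt(-11)) = 197*(48*(I*sqrt(11))) = 197*(48*I*sqrt(11)) = 9456*I*sqrt(11)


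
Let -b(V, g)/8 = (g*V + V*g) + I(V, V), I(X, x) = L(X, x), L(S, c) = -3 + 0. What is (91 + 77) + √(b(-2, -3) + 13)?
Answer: 168 + I*√59 ≈ 168.0 + 7.6811*I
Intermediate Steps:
L(S, c) = -3
I(X, x) = -3
b(V, g) = 24 - 16*V*g (b(V, g) = -8*((g*V + V*g) - 3) = -8*((V*g + V*g) - 3) = -8*(2*V*g - 3) = -8*(-3 + 2*V*g) = 24 - 16*V*g)
(91 + 77) + √(b(-2, -3) + 13) = (91 + 77) + √((24 - 16*(-2)*(-3)) + 13) = 168 + √((24 - 96) + 13) = 168 + √(-72 + 13) = 168 + √(-59) = 168 + I*√59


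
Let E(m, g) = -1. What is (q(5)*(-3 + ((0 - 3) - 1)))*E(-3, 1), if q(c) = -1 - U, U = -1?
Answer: 0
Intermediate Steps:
q(c) = 0 (q(c) = -1 - 1*(-1) = -1 + 1 = 0)
(q(5)*(-3 + ((0 - 3) - 1)))*E(-3, 1) = (0*(-3 + ((0 - 3) - 1)))*(-1) = (0*(-3 + (-3 - 1)))*(-1) = (0*(-3 - 4))*(-1) = (0*(-7))*(-1) = 0*(-1) = 0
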